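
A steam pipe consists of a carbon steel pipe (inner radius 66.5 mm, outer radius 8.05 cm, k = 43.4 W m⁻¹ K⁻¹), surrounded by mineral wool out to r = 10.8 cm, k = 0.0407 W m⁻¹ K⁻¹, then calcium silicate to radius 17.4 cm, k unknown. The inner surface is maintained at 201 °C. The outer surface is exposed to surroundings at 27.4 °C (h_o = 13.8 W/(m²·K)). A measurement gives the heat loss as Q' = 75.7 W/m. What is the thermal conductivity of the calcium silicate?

k = 0.0705 W/m·K

ΣR = ΔT/Q' = |201 − 27.4|/75.7 = 2.293 m·K/W
Known resistances:
  R'_carbon steel = ln(0.0805/0.0665)/(2πk) = 0.1911/(2π·43.4) = 7.006×10^-4 m·K/W
  R'_mineral wool = ln(0.108/0.0805)/(2πk) = 0.2939/(2π·0.0407) = 1.149 m·K/W
  R'_conv,out = 1/(2πr h) = 1/(2π·0.174·13.8) = 0.06628 m·K/W
R_calcium silicate = ΣR − ΣR_known = 2.293 − 1.216 = 1.077 m·K/W
ln(r₂/r₁)/(2πk) = 1.077 ⇒ k = 0.4769/(2π·1.077) = 0.0705 W/m·K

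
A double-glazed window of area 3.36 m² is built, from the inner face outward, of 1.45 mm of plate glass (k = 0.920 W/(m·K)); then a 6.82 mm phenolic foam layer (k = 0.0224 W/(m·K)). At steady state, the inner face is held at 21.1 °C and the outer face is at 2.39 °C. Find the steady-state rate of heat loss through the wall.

Resistance network (inner→outer):
  R_plate glass = L/(kA) = 0.00145/(0.920·3.36) = 4.691×10^-4 K/W
  R_phenolic foam = L/(kA) = 0.00682/(0.0224·3.36) = 0.09061 K/W
ΣR = 4.691×10^-4 + 0.09061 = 0.09108 K/W
Q = ΔT/ΣR = (21.1 °C − 2.39 °C)/0.09108 = 205 W

Q = 205 W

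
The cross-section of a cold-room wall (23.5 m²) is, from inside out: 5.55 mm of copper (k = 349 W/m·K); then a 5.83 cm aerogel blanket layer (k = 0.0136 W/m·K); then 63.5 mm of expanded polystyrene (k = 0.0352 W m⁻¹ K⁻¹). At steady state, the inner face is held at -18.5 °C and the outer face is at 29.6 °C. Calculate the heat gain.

Treat each layer as a resistance in series:
  R_copper = L/(kA) = 0.00555/(349·23.5) = 6.767×10^-7 K/W
  R_aerogel blanket = L/(kA) = 0.0583/(0.0136·23.5) = 0.1824 K/W
  R_expanded polystyrene = L/(kA) = 0.0635/(0.0352·23.5) = 0.07676 K/W
ΣR = 6.767×10^-7 + 0.1824 + 0.07676 = 0.2592 K/W
Q = ΔT/ΣR = (-18.5 °C − 29.6 °C)/0.2592 = -186 W
(Negative Q ⇒ heat flows inward; heat gain = 186 W.)

Q = 186 W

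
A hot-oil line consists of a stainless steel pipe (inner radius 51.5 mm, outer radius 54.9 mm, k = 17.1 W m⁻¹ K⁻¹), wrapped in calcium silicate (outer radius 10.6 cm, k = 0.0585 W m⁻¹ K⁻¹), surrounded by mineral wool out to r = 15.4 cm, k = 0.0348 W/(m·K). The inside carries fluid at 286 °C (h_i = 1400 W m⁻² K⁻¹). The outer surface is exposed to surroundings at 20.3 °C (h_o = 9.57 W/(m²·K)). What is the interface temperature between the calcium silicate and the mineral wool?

Resistance network (inner→outer):
  R'_conv,in = 1/(2πr h) = 1/(2π·0.0515·1400) = 0.002207 m·K/W
  R'_stainless steel = ln(0.0549/0.0515)/(2πk) = 0.06393/(2π·17.1) = 5.950×10^-4 m·K/W
  R'_calcium silicate = ln(0.106/0.0549)/(2πk) = 0.6579/(2π·0.0585) = 1.790 m·K/W
  R'_mineral wool = ln(0.154/0.106)/(2πk) = 0.3735/(2π·0.0348) = 1.708 m·K/W
  R'_conv,out = 1/(2πr h) = 1/(2π·0.154·9.57) = 0.1080 m·K/W
ΣR = 0.002207 + 5.950×10^-4 + 1.790 + 1.708 + 0.1080 = 3.609 m·K/W
Q' = ΔT/ΣR = (286 °C − 20.3 °C)/3.609 = 73.62 W/m
From the inner boundary to the calcium silicate/mineral wool interface, ΣR_partial = 1.793 m·K/W.
T_interface = T_in − Q'·ΣR_partial = 286 °C − (73.62)(1.793) = 154 °C

T = 154 °C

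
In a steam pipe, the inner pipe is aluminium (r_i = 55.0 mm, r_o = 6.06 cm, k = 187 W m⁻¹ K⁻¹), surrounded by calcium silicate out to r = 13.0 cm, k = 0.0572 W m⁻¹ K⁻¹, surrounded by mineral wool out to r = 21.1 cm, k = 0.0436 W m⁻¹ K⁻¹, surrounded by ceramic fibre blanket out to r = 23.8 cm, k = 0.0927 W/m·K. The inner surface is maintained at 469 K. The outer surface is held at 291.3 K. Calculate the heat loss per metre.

Q' = 43.4 W/m

Treat each layer as a resistance in series:
  R'_aluminium = ln(0.0606/0.0550)/(2πk) = 0.09696/(2π·187) = 8.252×10^-5 m·K/W
  R'_calcium silicate = ln(0.130/0.0606)/(2πk) = 0.7632/(2π·0.0572) = 2.124 m·K/W
  R'_mineral wool = ln(0.211/0.130)/(2πk) = 0.4843/(2π·0.0436) = 1.768 m·K/W
  R'_ceramic fibre blanket = ln(0.238/0.211)/(2πk) = 0.1204/(2π·0.0927) = 0.2067 m·K/W
ΣR = 8.252×10^-5 + 2.124 + 1.768 + 0.2067 = 4.099 m·K/W
Q' = ΔT/ΣR = (469 K − 291.3 K)/4.099 = 43.4 W/m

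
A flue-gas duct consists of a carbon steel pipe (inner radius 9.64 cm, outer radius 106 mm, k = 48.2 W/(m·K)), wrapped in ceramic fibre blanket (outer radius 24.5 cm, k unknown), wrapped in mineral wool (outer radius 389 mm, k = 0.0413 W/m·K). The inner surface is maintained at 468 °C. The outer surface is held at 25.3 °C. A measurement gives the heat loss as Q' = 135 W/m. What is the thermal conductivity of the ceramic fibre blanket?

ΣR = ΔT/Q' = |468 − 25.3|/135 = 3.279 m·K/W
Known resistances:
  R'_carbon steel = ln(0.106/0.0964)/(2πk) = 0.09493/(2π·48.2) = 3.135×10^-4 m·K/W
  R'_mineral wool = ln(0.389/0.245)/(2πk) = 0.4623/(2π·0.0413) = 1.782 m·K/W
R_ceramic fibre blanket = ΣR − ΣR_known = 3.279 − 1.782 = 1.497 m·K/W
ln(r₂/r₁)/(2πk) = 1.497 ⇒ k = 0.8378/(2π·1.497) = 0.0891 W/m·K

k = 0.0891 W/m·K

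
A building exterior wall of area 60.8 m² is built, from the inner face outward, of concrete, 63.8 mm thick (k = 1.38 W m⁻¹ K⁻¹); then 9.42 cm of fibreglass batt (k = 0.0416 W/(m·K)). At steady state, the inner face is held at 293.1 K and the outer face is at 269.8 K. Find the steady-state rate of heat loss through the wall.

Treat each layer as a resistance in series:
  R_concrete = L/(kA) = 0.0638/(1.38·60.8) = 7.604×10^-4 K/W
  R_fibreglass batt = L/(kA) = 0.0942/(0.0416·60.8) = 0.03724 K/W
ΣR = 7.604×10^-4 + 0.03724 = 0.03800 K/W
Q = ΔT/ΣR = (293.1 K − 269.8 K)/0.03800 = 613 W

Q = 613 W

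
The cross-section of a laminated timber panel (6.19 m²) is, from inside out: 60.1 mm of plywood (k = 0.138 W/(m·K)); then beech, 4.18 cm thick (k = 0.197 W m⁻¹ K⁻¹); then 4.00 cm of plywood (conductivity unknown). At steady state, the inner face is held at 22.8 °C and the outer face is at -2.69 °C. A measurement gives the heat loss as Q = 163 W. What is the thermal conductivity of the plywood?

ΣR = ΔT/Q = |22.8 − -2.69|/163 = 0.1564 K/W
Known resistances:
  R_plywood = L/(kA) = 0.0601/(0.138·6.19) = 0.07036 K/W
  R_beech = L/(kA) = 0.0418/(0.197·6.19) = 0.03428 K/W
R_plywood = ΣR − ΣR_known = 0.1564 − 0.1046 = 0.05180 K/W
L/(kA) = 0.05180 ⇒ k = 0.0400/(0.05180·6.19) = 0.125 W/m·K

k = 0.125 W/m·K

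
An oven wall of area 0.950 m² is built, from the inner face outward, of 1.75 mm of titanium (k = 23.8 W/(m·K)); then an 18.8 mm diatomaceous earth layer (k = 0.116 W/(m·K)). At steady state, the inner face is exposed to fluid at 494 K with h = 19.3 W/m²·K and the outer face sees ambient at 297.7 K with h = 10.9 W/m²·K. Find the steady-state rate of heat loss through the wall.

Q = 610 W

Resistance network (inner→outer):
  R_conv,in = 1/(hA) = 1/(19.3·0.950) = 0.05454 K/W
  R_titanium = L/(kA) = 0.00175/(23.8·0.950) = 7.740×10^-5 K/W
  R_diatomaceous earth = L/(kA) = 0.0188/(0.116·0.950) = 0.1706 K/W
  R_conv,out = 1/(hA) = 1/(10.9·0.950) = 0.09657 K/W
ΣR = 0.05454 + 7.740×10^-5 + 0.1706 + 0.09657 = 0.3218 K/W
Q = ΔT/ΣR = (494 K − 297.7 K)/0.3218 = 610 W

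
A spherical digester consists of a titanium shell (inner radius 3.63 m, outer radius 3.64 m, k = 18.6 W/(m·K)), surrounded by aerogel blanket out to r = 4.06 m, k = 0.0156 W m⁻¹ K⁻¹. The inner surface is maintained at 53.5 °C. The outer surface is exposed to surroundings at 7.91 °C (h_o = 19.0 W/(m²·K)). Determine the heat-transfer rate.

Q = 314 W

Treat each layer as a resistance in series:
  R_titanium = (1/3.63 − 1/3.64)/(4πk) = 7.568×10^-4/(4π·18.6) = 3.238×10^-6 K/W
  R_aerogel blanket = (1/3.64 − 1/4.06)/(4πk) = 0.02842/(4π·0.0156) = 0.1450 K/W
  R_conv,out = 1/(4πr²h) = 1/(4π·4.06²·19.0) = 2.541×10^-4 K/W
ΣR = 3.238×10^-6 + 0.1450 + 2.541×10^-4 = 0.1453 K/W
Q = ΔT/ΣR = (53.5 °C − 7.91 °C)/0.1453 = 314 W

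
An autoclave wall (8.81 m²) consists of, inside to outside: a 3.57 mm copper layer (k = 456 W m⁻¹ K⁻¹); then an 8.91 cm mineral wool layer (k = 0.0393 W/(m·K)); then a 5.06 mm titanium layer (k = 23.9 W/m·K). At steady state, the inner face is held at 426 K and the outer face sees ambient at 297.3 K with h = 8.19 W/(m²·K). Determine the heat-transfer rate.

Q = 475 W

Series thermal resistances, inner to outer:
  R_copper = L/(kA) = 0.00357/(456·8.81) = 8.886×10^-7 K/W
  R_mineral wool = L/(kA) = 0.0891/(0.0393·8.81) = 0.2573 K/W
  R_titanium = L/(kA) = 0.00506/(23.9·8.81) = 2.403×10^-5 K/W
  R_conv,out = 1/(hA) = 1/(8.19·8.81) = 0.01386 K/W
ΣR = 8.886×10^-7 + 0.2573 + 2.403×10^-5 + 0.01386 = 0.2712 K/W
Q = ΔT/ΣR = (426 K − 297.3 K)/0.2712 = 475 W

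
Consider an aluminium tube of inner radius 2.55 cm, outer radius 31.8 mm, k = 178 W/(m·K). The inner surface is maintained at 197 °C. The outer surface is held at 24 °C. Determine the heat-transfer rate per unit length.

Q' = 8.76×10^5 W/m

Q' = 2πk·ΔT/ln(r₂/r₁) = 2π × 178 × 173 / ln(0.0318/0.0255) = 8.76×10^5 W/m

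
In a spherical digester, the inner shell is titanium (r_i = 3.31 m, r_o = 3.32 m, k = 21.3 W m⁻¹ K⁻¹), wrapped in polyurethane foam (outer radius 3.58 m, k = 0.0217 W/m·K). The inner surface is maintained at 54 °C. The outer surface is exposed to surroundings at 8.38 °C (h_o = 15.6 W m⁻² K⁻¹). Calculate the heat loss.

Treat each layer as a resistance in series:
  R_titanium = (1/3.31 − 1/3.32)/(4πk) = 9.100×10^-4/(4π·21.3) = 3.400×10^-6 K/W
  R_polyurethane foam = (1/3.32 − 1/3.58)/(4πk) = 0.02188/(4π·0.0217) = 0.08022 K/W
  R_conv,out = 1/(4πr²h) = 1/(4π·3.58²·15.6) = 3.980×10^-4 K/W
ΣR = 3.400×10^-6 + 0.08022 + 3.980×10^-4 = 0.08062 K/W
Q = ΔT/ΣR = (54 °C − 8.38 °C)/0.08062 = 566 W

Q = 566 W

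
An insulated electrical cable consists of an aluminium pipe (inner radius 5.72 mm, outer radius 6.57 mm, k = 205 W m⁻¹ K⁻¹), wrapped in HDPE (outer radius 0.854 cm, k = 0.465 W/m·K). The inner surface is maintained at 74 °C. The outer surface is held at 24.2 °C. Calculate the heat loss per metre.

Treat each layer as a resistance in series:
  R'_aluminium = ln(0.00657/0.00572)/(2πk) = 0.1385/(2π·205) = 1.076×10^-4 m·K/W
  R'_HDPE = ln(0.00854/0.00657)/(2πk) = 0.2622/(2π·0.465) = 0.08976 m·K/W
ΣR = 1.076×10^-4 + 0.08976 = 0.08987 m·K/W
Q' = ΔT/ΣR = (74 °C − 24.2 °C)/0.08987 = 554 W/m

Q' = 554 W/m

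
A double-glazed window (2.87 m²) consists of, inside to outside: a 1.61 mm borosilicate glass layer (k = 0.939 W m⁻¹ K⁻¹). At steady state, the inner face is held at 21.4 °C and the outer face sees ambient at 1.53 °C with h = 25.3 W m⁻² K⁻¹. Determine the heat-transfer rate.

Q = 1380 W

Series thermal resistances, inner to outer:
  R_borosilicate glass = L/(kA) = 0.00161/(0.939·2.87) = 5.974×10^-4 K/W
  R_conv,out = 1/(hA) = 1/(25.3·2.87) = 0.01377 K/W
ΣR = 5.974×10^-4 + 0.01377 = 0.01437 K/W
Q = ΔT/ΣR = (21.4 °C − 1.53 °C)/0.01437 = 1380 W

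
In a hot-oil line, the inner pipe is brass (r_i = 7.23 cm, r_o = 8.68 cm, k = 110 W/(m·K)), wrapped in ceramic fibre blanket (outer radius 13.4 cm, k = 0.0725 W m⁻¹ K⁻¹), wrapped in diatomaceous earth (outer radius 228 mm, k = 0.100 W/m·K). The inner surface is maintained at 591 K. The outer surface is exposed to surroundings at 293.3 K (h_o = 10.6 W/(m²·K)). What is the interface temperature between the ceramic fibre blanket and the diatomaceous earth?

T = 439 K

Series thermal resistances, inner to outer:
  R'_brass = ln(0.0868/0.0723)/(2πk) = 0.1828/(2π·110) = 2.645×10^-4 m·K/W
  R'_ceramic fibre blanket = ln(0.134/0.0868)/(2πk) = 0.4342/(2π·0.0725) = 0.9532 m·K/W
  R'_diatomaceous earth = ln(0.228/0.134)/(2πk) = 0.5315/(2π·0.100) = 0.8459 m·K/W
  R'_conv,out = 1/(2πr h) = 1/(2π·0.228·10.6) = 0.06585 m·K/W
ΣR = 2.645×10^-4 + 0.9532 + 0.8459 + 0.06585 = 1.865 m·K/W
Q' = ΔT/ΣR = (591 K − 293.3 K)/1.865 = 159.6 W/m
From the inner boundary to the ceramic fibre blanket/diatomaceous earth interface, ΣR_partial = 0.9535 m·K/W.
T_interface = T_in − Q'·ΣR_partial = 591 K − (159.6)(0.9535) = 439 K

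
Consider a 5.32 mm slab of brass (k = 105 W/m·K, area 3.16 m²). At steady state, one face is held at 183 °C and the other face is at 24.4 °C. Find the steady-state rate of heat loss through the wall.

Q = kA·ΔT/L = 105 × 3.16 × |183 °C − 24.4 °C| / 0.00532 = 9.89×10^6 W

Q = 9890 kW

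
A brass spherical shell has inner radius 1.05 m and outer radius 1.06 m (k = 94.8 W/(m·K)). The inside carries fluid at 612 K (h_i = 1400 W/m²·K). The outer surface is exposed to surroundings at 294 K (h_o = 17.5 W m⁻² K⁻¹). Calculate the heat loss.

Q = 77.4 kW

Treat each layer as a resistance in series:
  R_conv,in = 1/(4πr²h) = 1/(4π·1.05²·1400) = 5.156×10^-5 K/W
  R_brass = (1/1.05 − 1/1.06)/(4πk) = 0.008985/(4π·94.8) = 7.542×10^-6 K/W
  R_conv,out = 1/(4πr²h) = 1/(4π·1.06²·17.5) = 0.004047 K/W
ΣR = 5.156×10^-5 + 7.542×10^-6 + 0.004047 = 0.004106 K/W
Q = ΔT/ΣR = (612 K − 294 K)/0.004106 = 77400 W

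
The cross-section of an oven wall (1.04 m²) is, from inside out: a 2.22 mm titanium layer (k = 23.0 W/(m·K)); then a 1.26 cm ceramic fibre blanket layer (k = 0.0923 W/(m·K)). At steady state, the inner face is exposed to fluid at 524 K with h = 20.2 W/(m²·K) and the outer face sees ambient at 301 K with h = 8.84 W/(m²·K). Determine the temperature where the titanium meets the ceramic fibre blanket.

Resistance network (inner→outer):
  R_conv,in = 1/(hA) = 1/(20.2·1.04) = 0.04760 K/W
  R_titanium = L/(kA) = 0.00222/(23.0·1.04) = 9.281×10^-5 K/W
  R_ceramic fibre blanket = L/(kA) = 0.0126/(0.0923·1.04) = 0.1313 K/W
  R_conv,out = 1/(hA) = 1/(8.84·1.04) = 0.1088 K/W
ΣR = 0.04760 + 9.281×10^-5 + 0.1313 + 0.1088 = 0.2878 K/W
Q = ΔT/ΣR = (524 K − 301 K)/0.2878 = 774.8 W
From the inner boundary to the titanium/ceramic fibre blanket interface, ΣR_partial = 0.04769 K/W.
T_interface = T_in − Q·ΣR_partial = 524 K − (774.8)(0.04769) = 487 K

T = 487 K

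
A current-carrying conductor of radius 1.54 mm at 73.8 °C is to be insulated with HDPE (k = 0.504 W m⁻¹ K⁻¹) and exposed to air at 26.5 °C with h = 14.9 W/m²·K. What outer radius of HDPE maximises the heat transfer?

r_cr = 3.38 cm

For a cylinder, r_cr = k_ins/h = 0.504/14.9 = 0.0338 m = 3.38 cm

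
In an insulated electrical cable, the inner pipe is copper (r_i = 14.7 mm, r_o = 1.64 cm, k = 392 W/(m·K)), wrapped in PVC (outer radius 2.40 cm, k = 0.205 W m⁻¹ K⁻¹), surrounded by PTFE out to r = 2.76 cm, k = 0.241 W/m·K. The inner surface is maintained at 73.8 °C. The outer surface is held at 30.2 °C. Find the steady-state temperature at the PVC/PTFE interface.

T = 40.6 °C

Series thermal resistances, inner to outer:
  R'_copper = ln(0.0164/0.0147)/(2πk) = 0.1094/(2π·392) = 4.443×10^-5 m·K/W
  R'_PVC = ln(0.0240/0.0164)/(2πk) = 0.3808/(2π·0.205) = 0.2956 m·K/W
  R'_PTFE = ln(0.0276/0.0240)/(2πk) = 0.1398/(2π·0.241) = 0.09230 m·K/W
ΣR = 4.443×10^-5 + 0.2956 + 0.09230 = 0.3879 m·K/W
Q' = ΔT/ΣR = (73.8 °C − 30.2 °C)/0.3879 = 112.4 W/m
From the inner boundary to the PVC/PTFE interface, ΣR_partial = 0.2956 m·K/W.
T_interface = T_in − Q'·ΣR_partial = 73.8 °C − (112.4)(0.2956) = 40.6 °C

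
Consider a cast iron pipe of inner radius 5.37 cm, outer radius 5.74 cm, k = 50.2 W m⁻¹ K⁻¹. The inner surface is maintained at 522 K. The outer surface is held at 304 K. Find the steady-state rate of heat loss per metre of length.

Q' = 1.03×10^6 W/m

Q' = 2πk·ΔT/ln(r₂/r₁) = 2π × 50.2 × 218 / ln(0.0574/0.0537) = 1.03×10^6 W/m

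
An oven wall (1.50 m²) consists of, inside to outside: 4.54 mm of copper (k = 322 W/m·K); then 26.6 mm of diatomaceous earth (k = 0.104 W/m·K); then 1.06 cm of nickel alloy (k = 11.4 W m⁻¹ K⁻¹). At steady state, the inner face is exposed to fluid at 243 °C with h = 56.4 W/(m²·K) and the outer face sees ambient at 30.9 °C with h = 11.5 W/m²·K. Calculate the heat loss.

Series thermal resistances, inner to outer:
  R_conv,in = 1/(hA) = 1/(56.4·1.50) = 0.01182 K/W
  R_copper = L/(kA) = 0.00454/(322·1.50) = 9.400×10^-6 K/W
  R_diatomaceous earth = L/(kA) = 0.0266/(0.104·1.50) = 0.1705 K/W
  R_nickel alloy = L/(kA) = 0.0106/(11.4·1.50) = 6.199×10^-4 K/W
  R_conv,out = 1/(hA) = 1/(11.5·1.50) = 0.05797 K/W
ΣR = 0.01182 + 9.400×10^-6 + 0.1705 + 6.199×10^-4 + 0.05797 = 0.2409 K/W
Q = ΔT/ΣR = (243 °C − 30.9 °C)/0.2409 = 880 W

Q = 880 W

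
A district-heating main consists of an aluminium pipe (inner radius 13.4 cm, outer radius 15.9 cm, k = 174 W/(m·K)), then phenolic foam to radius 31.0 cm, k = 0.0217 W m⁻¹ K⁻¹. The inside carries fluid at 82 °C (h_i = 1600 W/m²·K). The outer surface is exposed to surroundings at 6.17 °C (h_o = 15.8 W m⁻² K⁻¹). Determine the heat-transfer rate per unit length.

Treat each layer as a resistance in series:
  R'_conv,in = 1/(2πr h) = 1/(2π·0.134·1600) = 7.423×10^-4 m·K/W
  R'_aluminium = ln(0.159/0.134)/(2πk) = 0.1711/(2π·174) = 1.565×10^-4 m·K/W
  R'_phenolic foam = ln(0.310/0.159)/(2πk) = 0.6677/(2π·0.0217) = 4.897 m·K/W
  R'_conv,out = 1/(2πr h) = 1/(2π·0.310·15.8) = 0.03249 m·K/W
ΣR = 7.423×10^-4 + 1.565×10^-4 + 4.897 + 0.03249 = 4.930 m·K/W
Q' = ΔT/ΣR = (82 °C − 6.17 °C)/4.930 = 15.4 W/m

Q' = 15.4 W/m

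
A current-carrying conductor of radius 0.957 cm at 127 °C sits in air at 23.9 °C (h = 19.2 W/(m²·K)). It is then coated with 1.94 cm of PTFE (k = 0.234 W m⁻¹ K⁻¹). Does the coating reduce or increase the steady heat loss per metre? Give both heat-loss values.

Critical radius for a cylinder: r_cr = k/h = 0.0122 m = 1.22 cm.
Outer radius after coating: r₂ = 0.00957 + 0.0194 = 0.02897 m.
r₁ < r_cr < r₂: heat loss rises to a maximum at r_cr then falls. Whether the coating helps depends on whether Q(r₂) has dropped back below Q(r₁).
Bare: R = 1/(2πr₁h) = 0.8662 m·K/W; Q = 103.1/0.8662 = 119 W/m.
Coated: R = R_cond + R_conv = 1.039 m·K/W; Q = 103.1/1.039 = 99.2 W/m.

reduces: 119 → 99.2 W/m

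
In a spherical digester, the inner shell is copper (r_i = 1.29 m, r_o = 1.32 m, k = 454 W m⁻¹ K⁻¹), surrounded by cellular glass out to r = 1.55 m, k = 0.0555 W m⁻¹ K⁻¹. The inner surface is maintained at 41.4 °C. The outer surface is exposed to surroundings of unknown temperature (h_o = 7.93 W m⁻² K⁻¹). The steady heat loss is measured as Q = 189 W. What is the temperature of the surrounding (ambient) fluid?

Sum the resistances:
  R_copper = (1/1.29 − 1/1.32)/(4πk) = 0.01762/(4π·454) = 3.088×10^-6 K/W
  R_cellular glass = (1/1.32 − 1/1.55)/(4πk) = 0.1124/(4π·0.0555) = 0.1612 K/W
  R_conv,out = 1/(4πr²h) = 1/(4π·1.55²·7.93) = 0.004177 K/W
ΣR = 0.1654 K/W
ΔT = Q·ΣR = 189 × 0.1654 = 31.26 K
Heat flows outward, so T_out = T_in − ΔT = 41.4 − 31.26 = 10.1 °C

T_out = 10.1 °C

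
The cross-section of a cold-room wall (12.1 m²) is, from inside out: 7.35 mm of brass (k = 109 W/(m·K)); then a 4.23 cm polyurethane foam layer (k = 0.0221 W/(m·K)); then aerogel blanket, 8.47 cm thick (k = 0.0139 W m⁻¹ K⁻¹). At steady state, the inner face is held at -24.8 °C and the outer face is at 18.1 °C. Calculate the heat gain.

Q = 64.8 W

Resistance network (inner→outer):
  R_brass = L/(kA) = 0.00735/(109·12.1) = 5.573×10^-6 K/W
  R_polyurethane foam = L/(kA) = 0.0423/(0.0221·12.1) = 0.1582 K/W
  R_aerogel blanket = L/(kA) = 0.0847/(0.0139·12.1) = 0.5036 K/W
ΣR = 5.573×10^-6 + 0.1582 + 0.5036 = 0.6618 K/W
Q = ΔT/ΣR = (-24.8 °C − 18.1 °C)/0.6618 = -64.8 W
(Negative Q ⇒ heat flows inward; heat gain = 64.8 W.)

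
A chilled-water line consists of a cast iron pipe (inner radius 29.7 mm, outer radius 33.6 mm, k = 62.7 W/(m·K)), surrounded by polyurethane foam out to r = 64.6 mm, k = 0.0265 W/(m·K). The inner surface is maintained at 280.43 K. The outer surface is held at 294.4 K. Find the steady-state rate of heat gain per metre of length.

Q' = 3.56 W/m

Series thermal resistances, inner to outer:
  R'_cast iron = ln(0.0336/0.0297)/(2πk) = 0.1234/(2π·62.7) = 3.132×10^-4 m·K/W
  R'_polyurethane foam = ln(0.0646/0.0336)/(2πk) = 0.6537/(2π·0.0265) = 3.926 m·K/W
ΣR = 3.132×10^-4 + 3.926 = 3.926 m·K/W
Q' = ΔT/ΣR = (280.43 K − 294.4 K)/3.926 = -3.56 W/m
(Negative Q' ⇒ heat flows inward; heat gain = 3.56 W/m.)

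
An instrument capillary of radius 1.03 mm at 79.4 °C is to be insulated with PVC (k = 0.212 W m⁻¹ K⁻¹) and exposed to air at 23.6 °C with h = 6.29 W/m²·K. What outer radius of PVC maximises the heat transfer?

For a cylinder, r_cr = k_ins/h = 0.212/6.29 = 0.0337 m = 3.37 cm

r_cr = 3.37 cm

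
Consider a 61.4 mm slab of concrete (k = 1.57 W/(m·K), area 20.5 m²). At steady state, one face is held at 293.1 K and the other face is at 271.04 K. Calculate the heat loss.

Q = kA·ΔT/L = 1.57 × 20.5 × |293.1 K − 271.04 K| / 0.0614 = 11600 W

Q = 11.6 kW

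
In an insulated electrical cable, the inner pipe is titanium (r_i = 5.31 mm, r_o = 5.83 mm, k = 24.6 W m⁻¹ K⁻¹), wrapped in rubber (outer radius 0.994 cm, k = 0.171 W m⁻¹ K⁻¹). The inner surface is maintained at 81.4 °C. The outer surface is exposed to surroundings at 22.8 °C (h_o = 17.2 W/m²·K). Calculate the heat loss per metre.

Q' = 41.0 W/m

Resistance network (inner→outer):
  R'_titanium = ln(0.00583/0.00531)/(2πk) = 0.09343/(2π·24.6) = 6.044×10^-4 m·K/W
  R'_rubber = ln(0.00994/0.00583)/(2πk) = 0.5336/(2π·0.171) = 0.4966 m·K/W
  R'_conv,out = 1/(2πr h) = 1/(2π·0.00994·17.2) = 0.9309 m·K/W
ΣR = 6.044×10^-4 + 0.4966 + 0.9309 = 1.428 m·K/W
Q' = ΔT/ΣR = (81.4 °C − 22.8 °C)/1.428 = 41.0 W/m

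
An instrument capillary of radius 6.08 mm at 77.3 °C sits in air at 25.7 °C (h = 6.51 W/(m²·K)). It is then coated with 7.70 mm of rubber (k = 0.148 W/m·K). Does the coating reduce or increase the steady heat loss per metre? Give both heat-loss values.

Critical radius for a cylinder: r_cr = k/h = 0.0227 m = 2.27 cm.
Outer radius after coating: r₂ = 0.00608 + 0.00770 = 0.01378 m.
Since r₁ < r_cr and r₂ ≤ r_cr, the coating moves toward the maximum at r_cr — heat loss rises.
Bare: R = 1/(2πr₁h) = 4.021 m·K/W; Q = 51.6/4.021 = 12.8 W/m.
Coated: R = R_cond + R_conv = 2.654 m·K/W; Q = 51.6/2.654 = 19.4 W/m.

increases: 12.8 → 19.4 W/m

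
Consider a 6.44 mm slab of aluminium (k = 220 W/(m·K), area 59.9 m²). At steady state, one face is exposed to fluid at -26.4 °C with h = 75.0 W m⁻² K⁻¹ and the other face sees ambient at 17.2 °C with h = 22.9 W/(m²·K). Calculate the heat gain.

Q = 45.8 kW

Resistance network (inner→outer):
  R_conv,in = 1/(hA) = 1/(75.0·59.9) = 2.226×10^-4 K/W
  R_aluminium = L/(kA) = 0.00644/(220·59.9) = 4.887×10^-7 K/W
  R_conv,out = 1/(hA) = 1/(22.9·59.9) = 7.290×10^-4 K/W
ΣR = 2.226×10^-4 + 4.887×10^-7 + 7.290×10^-4 = 9.521×10^-4 K/W
Q = ΔT/ΣR = (-26.4 °C − 17.2 °C)/9.521×10^-4 = -45800 W
(Negative Q ⇒ heat flows inward; heat gain = 45800 W.)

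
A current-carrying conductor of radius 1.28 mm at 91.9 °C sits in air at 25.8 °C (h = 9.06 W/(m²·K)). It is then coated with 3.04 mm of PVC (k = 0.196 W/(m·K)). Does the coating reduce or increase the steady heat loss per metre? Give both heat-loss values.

Critical radius for a cylinder: r_cr = k/h = 0.0216 m = 2.16 cm.
Outer radius after coating: r₂ = 0.00128 + 0.00304 = 0.00432 m.
Since r₁ < r_cr and r₂ ≤ r_cr, the coating moves toward the maximum at r_cr — heat loss rises.
Bare: R = 1/(2πr₁h) = 13.72 m·K/W; Q = 66.1/13.72 = 4.82 W/m.
Coated: R = R_cond + R_conv = 5.054 m·K/W; Q = 66.1/5.054 = 13.1 W/m.

increases: 4.82 → 13.1 W/m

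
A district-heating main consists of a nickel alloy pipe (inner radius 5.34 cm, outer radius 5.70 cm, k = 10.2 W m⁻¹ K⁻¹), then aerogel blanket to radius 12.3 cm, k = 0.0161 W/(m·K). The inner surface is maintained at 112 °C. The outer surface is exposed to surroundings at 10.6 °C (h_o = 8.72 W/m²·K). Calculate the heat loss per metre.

Q' = 13.1 W/m

Treat each layer as a resistance in series:
  R'_nickel alloy = ln(0.0570/0.0534)/(2πk) = 0.06524/(2π·10.2) = 0.001018 m·K/W
  R'_aerogel blanket = ln(0.123/0.0570)/(2πk) = 0.7691/(2π·0.0161) = 7.603 m·K/W
  R'_conv,out = 1/(2πr h) = 1/(2π·0.123·8.72) = 0.1484 m·K/W
ΣR = 0.001018 + 7.603 + 0.1484 = 7.752 m·K/W
Q' = ΔT/ΣR = (112 °C − 10.6 °C)/7.752 = 13.1 W/m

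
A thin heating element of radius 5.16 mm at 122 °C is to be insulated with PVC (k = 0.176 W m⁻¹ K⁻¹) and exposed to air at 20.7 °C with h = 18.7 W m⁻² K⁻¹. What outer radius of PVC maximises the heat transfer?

For a cylinder, r_cr = k_ins/h = 0.176/18.7 = 0.00941 m = 0.941 cm

r_cr = 0.941 cm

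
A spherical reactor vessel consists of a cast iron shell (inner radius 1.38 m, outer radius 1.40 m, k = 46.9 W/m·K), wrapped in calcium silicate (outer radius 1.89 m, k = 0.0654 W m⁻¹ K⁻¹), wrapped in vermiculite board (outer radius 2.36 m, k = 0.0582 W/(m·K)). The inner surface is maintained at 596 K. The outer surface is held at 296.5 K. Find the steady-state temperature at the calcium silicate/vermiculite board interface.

Series thermal resistances, inner to outer:
  R_cast iron = (1/1.38 − 1/1.40)/(4πk) = 0.01035/(4π·46.9) = 1.756×10^-5 K/W
  R_calcium silicate = (1/1.40 − 1/1.89)/(4πk) = 0.1852/(4π·0.0654) = 0.2253 K/W
  R_vermiculite board = (1/1.89 − 1/2.36)/(4πk) = 0.1054/(4π·0.0582) = 0.1441 K/W
ΣR = 1.756×10^-5 + 0.2253 + 0.1441 = 0.3694 K/W
Q = ΔT/ΣR = (596 K − 296.5 K)/0.3694 = 810.8 W
From the inner boundary to the calcium silicate/vermiculite board interface, ΣR_partial = 0.2253 K/W.
T_interface = T_in − Q·ΣR_partial = 596 K − (810.8)(0.2253) = 413 K

T = 413 K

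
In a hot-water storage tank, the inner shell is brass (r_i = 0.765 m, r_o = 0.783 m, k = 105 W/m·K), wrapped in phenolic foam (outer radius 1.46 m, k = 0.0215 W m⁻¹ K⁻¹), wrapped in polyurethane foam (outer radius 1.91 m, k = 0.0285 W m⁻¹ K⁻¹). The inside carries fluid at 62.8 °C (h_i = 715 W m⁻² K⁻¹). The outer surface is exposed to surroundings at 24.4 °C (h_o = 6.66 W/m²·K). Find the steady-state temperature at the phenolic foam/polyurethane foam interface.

Resistance network (inner→outer):
  R_conv,in = 1/(4πr²h) = 1/(4π·0.765²·715) = 1.902×10^-4 K/W
  R_brass = (1/0.765 − 1/0.783)/(4πk) = 0.03005/(4π·105) = 2.277×10^-5 K/W
  R_phenolic foam = (1/0.783 − 1/1.46)/(4πk) = 0.5922/(4π·0.0215) = 2.192 K/W
  R_polyurethane foam = (1/1.46 − 1/1.91)/(4πk) = 0.1614/(4π·0.0285) = 0.4506 K/W
  R_conv,out = 1/(4πr²h) = 1/(4π·1.91²·6.66) = 0.003275 K/W
ΣR = 1.902×10^-4 + 2.277×10^-5 + 2.192 + 0.4506 + 0.003275 = 2.646 K/W
Q = ΔT/ΣR = (62.8 °C − 24.4 °C)/2.646 = 14.51 W
From the inner boundary to the phenolic foam/polyurethane foam interface, ΣR_partial = 2.192 K/W.
T_interface = T_in − Q·ΣR_partial = 62.8 °C − (14.51)(2.192) = 31.0 °C

T = 31.0 °C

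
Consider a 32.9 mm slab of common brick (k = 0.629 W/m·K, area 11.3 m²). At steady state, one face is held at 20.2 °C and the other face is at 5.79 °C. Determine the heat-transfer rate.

Q = kA·ΔT/L = 0.629 × 11.3 × |20.2 °C − 5.79 °C| / 0.0329 = 3110 W

Q = 3110 W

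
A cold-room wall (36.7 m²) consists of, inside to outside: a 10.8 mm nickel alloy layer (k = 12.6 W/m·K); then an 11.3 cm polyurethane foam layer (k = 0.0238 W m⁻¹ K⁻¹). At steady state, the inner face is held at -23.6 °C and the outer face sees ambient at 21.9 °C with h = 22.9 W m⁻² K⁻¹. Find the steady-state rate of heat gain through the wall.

Resistance network (inner→outer):
  R_nickel alloy = L/(kA) = 0.0108/(12.6·36.7) = 2.336×10^-5 K/W
  R_polyurethane foam = L/(kA) = 0.113/(0.0238·36.7) = 0.1294 K/W
  R_conv,out = 1/(hA) = 1/(22.9·36.7) = 0.001190 K/W
ΣR = 2.336×10^-5 + 0.1294 + 0.001190 = 0.1306 K/W
Q = ΔT/ΣR = (-23.6 °C − 21.9 °C)/0.1306 = -348 W
(Negative Q ⇒ heat flows inward; heat gain = 348 W.)

Q = 348 W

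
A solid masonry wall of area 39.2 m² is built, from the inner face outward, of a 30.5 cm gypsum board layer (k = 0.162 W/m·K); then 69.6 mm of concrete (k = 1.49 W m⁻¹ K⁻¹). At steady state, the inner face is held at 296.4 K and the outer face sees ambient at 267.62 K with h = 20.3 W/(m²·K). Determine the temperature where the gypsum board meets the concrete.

T = 269.02 K

Series thermal resistances, inner to outer:
  R_gypsum board = L/(kA) = 0.305/(0.162·39.2) = 0.04803 K/W
  R_concrete = L/(kA) = 0.0696/(1.49·39.2) = 0.001192 K/W
  R_conv,out = 1/(hA) = 1/(20.3·39.2) = 0.001257 K/W
ΣR = 0.04803 + 0.001192 + 0.001257 = 0.05048 K/W
Q = ΔT/ΣR = (296.4 K − 267.62 K)/0.05048 = 570.1 W
From the inner boundary to the gypsum board/concrete interface, ΣR_partial = 0.04803 K/W.
T_interface = T_in − Q·ΣR_partial = 296.4 K − (570.1)(0.04803) = 269.02 K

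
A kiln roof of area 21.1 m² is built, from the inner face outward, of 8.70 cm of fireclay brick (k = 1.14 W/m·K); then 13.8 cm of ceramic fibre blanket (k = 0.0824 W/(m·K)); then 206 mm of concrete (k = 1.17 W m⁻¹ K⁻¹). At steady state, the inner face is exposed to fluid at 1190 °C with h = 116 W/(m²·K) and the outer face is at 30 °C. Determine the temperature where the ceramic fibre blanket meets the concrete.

T = 136 °C

Resistance network (inner→outer):
  R_conv,in = 1/(hA) = 1/(116·21.1) = 4.086×10^-4 K/W
  R_fireclay brick = L/(kA) = 0.0870/(1.14·21.1) = 0.003617 K/W
  R_ceramic fibre blanket = L/(kA) = 0.138/(0.0824·21.1) = 0.07937 K/W
  R_concrete = L/(kA) = 0.206/(1.17·21.1) = 0.008344 K/W
ΣR = 4.086×10^-4 + 0.003617 + 0.07937 + 0.008344 = 0.09174 K/W
Q = ΔT/ΣR = (1190 °C − 30 °C)/0.09174 = 12640 W
From the inner boundary to the ceramic fibre blanket/concrete interface, ΣR_partial = 0.08340 K/W.
T_interface = T_in − Q·ΣR_partial = 1190 °C − (12640)(0.08340) = 136 °C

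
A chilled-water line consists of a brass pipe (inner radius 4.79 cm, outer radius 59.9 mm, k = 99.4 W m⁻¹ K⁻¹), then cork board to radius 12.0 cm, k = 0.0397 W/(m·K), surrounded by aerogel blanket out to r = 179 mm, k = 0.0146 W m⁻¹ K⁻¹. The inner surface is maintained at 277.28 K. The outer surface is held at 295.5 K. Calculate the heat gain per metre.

Q' = 2.55 W/m

Series thermal resistances, inner to outer:
  R'_brass = ln(0.0599/0.0479)/(2πk) = 0.2236/(2π·99.4) = 3.580×10^-4 m·K/W
  R'_cork board = ln(0.120/0.0599)/(2πk) = 0.6948/(2π·0.0397) = 2.785 m·K/W
  R'_aerogel blanket = ln(0.179/0.120)/(2πk) = 0.3999/(2π·0.0146) = 4.359 m·K/W
ΣR = 3.580×10^-4 + 2.785 + 4.359 = 7.144 m·K/W
Q' = ΔT/ΣR = (277.28 K − 295.5 K)/7.144 = -2.55 W/m
(Negative Q' ⇒ heat flows inward; heat gain = 2.55 W/m.)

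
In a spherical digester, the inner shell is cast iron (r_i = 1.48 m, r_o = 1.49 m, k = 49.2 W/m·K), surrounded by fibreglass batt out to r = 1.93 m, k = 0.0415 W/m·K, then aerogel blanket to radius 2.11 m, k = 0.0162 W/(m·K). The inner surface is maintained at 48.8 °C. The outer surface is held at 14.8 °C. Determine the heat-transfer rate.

Q = 66.6 W

Treat each layer as a resistance in series:
  R_cast iron = (1/1.48 − 1/1.49)/(4πk) = 0.004535/(4π·49.2) = 7.335×10^-6 K/W
  R_fibreglass batt = (1/1.49 − 1/1.93)/(4πk) = 0.1530/(4π·0.0415) = 0.2934 K/W
  R_aerogel blanket = (1/1.93 − 1/2.11)/(4πk) = 0.04420/(4π·0.0162) = 0.2171 K/W
ΣR = 7.335×10^-6 + 0.2934 + 0.2171 = 0.5105 K/W
Q = ΔT/ΣR = (48.8 °C − 14.8 °C)/0.5105 = 66.6 W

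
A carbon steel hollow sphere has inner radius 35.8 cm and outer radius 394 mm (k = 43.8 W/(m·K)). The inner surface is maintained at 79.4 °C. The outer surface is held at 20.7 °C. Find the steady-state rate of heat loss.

Q = 4πk·ΔT/(1/r₁ − 1/r₂) = 4π × 43.8 × 58.7 / (1/0.358 − 1/0.394) = 1.27×10^5 W

Q = 127 kW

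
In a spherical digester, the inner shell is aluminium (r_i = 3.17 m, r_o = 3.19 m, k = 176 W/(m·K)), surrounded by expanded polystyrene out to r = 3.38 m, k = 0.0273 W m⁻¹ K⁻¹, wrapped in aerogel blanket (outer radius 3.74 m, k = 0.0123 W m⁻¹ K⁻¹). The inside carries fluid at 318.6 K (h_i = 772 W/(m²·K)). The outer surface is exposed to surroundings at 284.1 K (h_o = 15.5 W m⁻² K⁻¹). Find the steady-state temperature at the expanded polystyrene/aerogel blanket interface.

T = 311.1 K

Treat each layer as a resistance in series:
  R_conv,in = 1/(4πr²h) = 1/(4π·3.17²·772) = 1.026×10^-5 K/W
  R_aluminium = (1/3.17 − 1/3.19)/(4πk) = 0.001978/(4π·176) = 8.942×10^-7 K/W
  R_expanded polystyrene = (1/3.19 − 1/3.38)/(4πk) = 0.01762/(4π·0.0273) = 0.05137 K/W
  R_aerogel blanket = (1/3.38 − 1/3.74)/(4πk) = 0.02848/(4π·0.0123) = 0.1842 K/W
  R_conv,out = 1/(4πr²h) = 1/(4π·3.74²·15.5) = 3.670×10^-4 K/W
ΣR = 1.026×10^-5 + 8.942×10^-7 + 0.05137 + 0.1842 + 3.670×10^-4 = 0.2359 K/W
Q = ΔT/ΣR = (318.6 K − 284.1 K)/0.2359 = 146.2 W
From the inner boundary to the expanded polystyrene/aerogel blanket interface, ΣR_partial = 0.05138 K/W.
T_interface = T_in − Q·ΣR_partial = 318.6 K − (146.2)(0.05138) = 311.1 K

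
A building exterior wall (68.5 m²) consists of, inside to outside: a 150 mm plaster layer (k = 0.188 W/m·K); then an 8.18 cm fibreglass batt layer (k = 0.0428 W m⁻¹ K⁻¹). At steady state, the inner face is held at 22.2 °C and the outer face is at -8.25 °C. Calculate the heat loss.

Q = 770 W

Series thermal resistances, inner to outer:
  R_plaster = L/(kA) = 0.150/(0.188·68.5) = 0.01165 K/W
  R_fibreglass batt = L/(kA) = 0.0818/(0.0428·68.5) = 0.02790 K/W
ΣR = 0.01165 + 0.02790 = 0.03955 K/W
Q = ΔT/ΣR = (22.2 °C − -8.25 °C)/0.03955 = 770 W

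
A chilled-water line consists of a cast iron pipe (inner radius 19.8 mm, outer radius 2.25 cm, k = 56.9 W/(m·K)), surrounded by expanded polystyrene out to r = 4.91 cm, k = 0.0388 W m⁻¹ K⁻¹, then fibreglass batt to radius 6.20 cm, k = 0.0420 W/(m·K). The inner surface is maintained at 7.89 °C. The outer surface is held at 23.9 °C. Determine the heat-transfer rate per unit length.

Q' = 3.92 W/m

Resistance network (inner→outer):
  R'_cast iron = ln(0.0225/0.0198)/(2πk) = 0.1278/(2π·56.9) = 3.576×10^-4 m·K/W
  R'_expanded polystyrene = ln(0.0491/0.0225)/(2πk) = 0.7803/(2π·0.0388) = 3.201 m·K/W
  R'_fibreglass batt = ln(0.0620/0.0491)/(2πk) = 0.2333/(2π·0.0420) = 0.8840 m·K/W
ΣR = 3.576×10^-4 + 3.201 + 0.8840 = 4.085 m·K/W
Q' = ΔT/ΣR = (7.89 °C − 23.9 °C)/4.085 = -3.92 W/m
(Negative Q' ⇒ heat flows inward; heat gain = 3.92 W/m.)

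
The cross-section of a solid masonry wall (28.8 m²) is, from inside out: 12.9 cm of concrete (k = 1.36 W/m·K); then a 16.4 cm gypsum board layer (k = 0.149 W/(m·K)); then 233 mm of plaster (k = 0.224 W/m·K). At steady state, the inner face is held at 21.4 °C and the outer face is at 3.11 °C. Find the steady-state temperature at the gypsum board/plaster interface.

T = 11.6 °C

Series thermal resistances, inner to outer:
  R_concrete = L/(kA) = 0.129/(1.36·28.8) = 0.003294 K/W
  R_gypsum board = L/(kA) = 0.164/(0.149·28.8) = 0.03822 K/W
  R_plaster = L/(kA) = 0.233/(0.224·28.8) = 0.03612 K/W
ΣR = 0.003294 + 0.03822 + 0.03612 = 0.07763 K/W
Q = ΔT/ΣR = (21.4 °C − 3.11 °C)/0.07763 = 235.6 W
From the inner boundary to the gypsum board/plaster interface, ΣR_partial = 0.04151 K/W.
T_interface = T_in − Q·ΣR_partial = 21.4 °C − (235.6)(0.04151) = 11.6 °C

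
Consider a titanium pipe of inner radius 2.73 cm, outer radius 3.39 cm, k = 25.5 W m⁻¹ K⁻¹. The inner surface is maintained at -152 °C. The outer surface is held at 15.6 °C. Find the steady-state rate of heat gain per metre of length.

Q' = 124 kW/m

Q' = 2πk·ΔT/ln(r₂/r₁) = 2π × 25.5 × 167.6 / ln(0.0339/0.0273) = 1.24×10^5 W/m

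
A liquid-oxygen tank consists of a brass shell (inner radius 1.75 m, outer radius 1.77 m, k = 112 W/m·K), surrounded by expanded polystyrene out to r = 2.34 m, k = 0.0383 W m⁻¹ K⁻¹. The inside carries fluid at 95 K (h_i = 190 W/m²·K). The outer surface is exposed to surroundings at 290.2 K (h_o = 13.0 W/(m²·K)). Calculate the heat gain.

Treat each layer as a resistance in series:
  R_conv,in = 1/(4πr²h) = 1/(4π·1.75²·190) = 1.368×10^-4 K/W
  R_brass = (1/1.75 − 1/1.77)/(4πk) = 0.006457/(4π·112) = 4.588×10^-6 K/W
  R_expanded polystyrene = (1/1.77 − 1/2.34)/(4πk) = 0.1376/(4π·0.0383) = 0.2859 K/W
  R_conv,out = 1/(4πr²h) = 1/(4π·2.34²·13.0) = 0.001118 K/W
ΣR = 1.368×10^-4 + 4.588×10^-6 + 0.2859 + 0.001118 = 0.2872 K/W
Q = ΔT/ΣR = (95 K − 290.2 K)/0.2872 = -680 W
(Negative Q ⇒ heat flows inward; heat gain = 680 W.)

Q = 680 W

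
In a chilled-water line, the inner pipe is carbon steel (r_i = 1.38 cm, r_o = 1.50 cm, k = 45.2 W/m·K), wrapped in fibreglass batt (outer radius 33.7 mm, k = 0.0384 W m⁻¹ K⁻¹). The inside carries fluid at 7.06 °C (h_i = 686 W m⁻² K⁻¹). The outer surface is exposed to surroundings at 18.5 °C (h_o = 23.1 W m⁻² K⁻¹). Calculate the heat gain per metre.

Treat each layer as a resistance in series:
  R'_conv,in = 1/(2πr h) = 1/(2π·0.0138·686) = 0.01681 m·K/W
  R'_carbon steel = ln(0.0150/0.0138)/(2πk) = 0.08338/(2π·45.2) = 2.936×10^-4 m·K/W
  R'_fibreglass batt = ln(0.0337/0.0150)/(2πk) = 0.8094/(2π·0.0384) = 3.355 m·K/W
  R'_conv,out = 1/(2πr h) = 1/(2π·0.0337·23.1) = 0.2044 m·K/W
ΣR = 0.01681 + 2.936×10^-4 + 3.355 + 0.2044 = 3.577 m·K/W
Q' = ΔT/ΣR = (7.06 °C − 18.5 °C)/3.577 = -3.20 W/m
(Negative Q' ⇒ heat flows inward; heat gain = 3.20 W/m.)

Q' = 3.20 W/m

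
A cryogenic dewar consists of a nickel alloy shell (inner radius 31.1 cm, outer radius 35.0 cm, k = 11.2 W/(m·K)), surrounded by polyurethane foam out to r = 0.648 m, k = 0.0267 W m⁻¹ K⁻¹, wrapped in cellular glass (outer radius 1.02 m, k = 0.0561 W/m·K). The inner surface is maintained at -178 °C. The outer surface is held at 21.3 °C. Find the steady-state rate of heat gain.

Q = 42.3 W

Series thermal resistances, inner to outer:
  R_nickel alloy = (1/0.311 − 1/0.350)/(4πk) = 0.3583/(4π·11.2) = 0.002546 K/W
  R_polyurethane foam = (1/0.350 − 1/0.648)/(4πk) = 1.314/(4π·0.0267) = 3.916 K/W
  R_cellular glass = (1/0.648 − 1/1.02)/(4πk) = 0.5628/(4π·0.0561) = 0.7984 K/W
ΣR = 0.002546 + 3.916 + 0.7984 = 4.717 K/W
Q = ΔT/ΣR = (-178 °C − 21.3 °C)/4.717 = -42.3 W
(Negative Q ⇒ heat flows inward; heat gain = 42.3 W.)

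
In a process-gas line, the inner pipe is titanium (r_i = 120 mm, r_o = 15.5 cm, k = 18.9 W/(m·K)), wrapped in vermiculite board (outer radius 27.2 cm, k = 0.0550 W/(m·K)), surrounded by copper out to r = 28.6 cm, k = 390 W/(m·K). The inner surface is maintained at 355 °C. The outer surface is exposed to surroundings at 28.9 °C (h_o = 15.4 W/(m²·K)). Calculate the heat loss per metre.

Q' = 196 W/m

Series thermal resistances, inner to outer:
  R'_titanium = ln(0.155/0.120)/(2πk) = 0.2559/(2π·18.9) = 0.002155 m·K/W
  R'_vermiculite board = ln(0.272/0.155)/(2πk) = 0.5624/(2π·0.0550) = 1.627 m·K/W
  R'_copper = ln(0.286/0.272)/(2πk) = 0.05019/(2π·390) = 2.048×10^-5 m·K/W
  R'_conv,out = 1/(2πr h) = 1/(2π·0.286·15.4) = 0.03614 m·K/W
ΣR = 0.002155 + 1.627 + 2.048×10^-5 + 0.03614 = 1.665 m·K/W
Q' = ΔT/ΣR = (355 °C − 28.9 °C)/1.665 = 196 W/m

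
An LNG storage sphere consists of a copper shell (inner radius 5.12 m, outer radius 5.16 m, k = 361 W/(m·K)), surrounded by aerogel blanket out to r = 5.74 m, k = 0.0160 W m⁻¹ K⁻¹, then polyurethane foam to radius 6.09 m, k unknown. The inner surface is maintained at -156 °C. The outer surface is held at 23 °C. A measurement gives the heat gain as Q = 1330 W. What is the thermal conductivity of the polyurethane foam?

k = 0.0214 W/m·K

ΣR = ΔT/Q = |-156 − 23|/1330 = 0.1346 K/W
Known resistances:
  R_copper = (1/5.12 − 1/5.16)/(4πk) = 0.001514/(4π·361) = 3.338×10^-7 K/W
  R_aerogel blanket = (1/5.16 − 1/5.74)/(4πk) = 0.01958/(4π·0.0160) = 0.09739 K/W
R_polyurethane foam = ΣR − ΣR_known = 0.1346 − 0.09739 = 0.03721 K/W
(1/r₁−1/r₂)/(4πk) = 0.03721 ⇒ k = 0.01001/(4π·0.03721) = 0.0214 W/m·K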